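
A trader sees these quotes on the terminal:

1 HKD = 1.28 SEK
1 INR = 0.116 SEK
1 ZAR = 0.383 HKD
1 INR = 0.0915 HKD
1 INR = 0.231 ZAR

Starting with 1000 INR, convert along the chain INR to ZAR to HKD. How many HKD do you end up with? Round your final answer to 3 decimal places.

1000 INR × 0.231 = 231 ZAR
231 ZAR × 0.383 = 88.473 HKD

88.473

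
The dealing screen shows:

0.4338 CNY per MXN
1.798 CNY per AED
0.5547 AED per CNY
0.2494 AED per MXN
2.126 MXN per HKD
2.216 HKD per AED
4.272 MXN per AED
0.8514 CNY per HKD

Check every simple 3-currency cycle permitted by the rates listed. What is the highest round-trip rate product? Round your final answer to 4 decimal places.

AED→HKD→MXN→AED: 2.216 × 2.126 × 0.2494 = 1.17498
AED→HKD→CNY→AED: 2.216 × 0.8514 × 0.5547 = 1.04655
AED→MXN→CNY→AED: 4.272 × 0.4338 × 0.5547 = 1.02797
Maximum is AED→HKD→MXN→AED at 1.1750; arbitrage exists.

1.1750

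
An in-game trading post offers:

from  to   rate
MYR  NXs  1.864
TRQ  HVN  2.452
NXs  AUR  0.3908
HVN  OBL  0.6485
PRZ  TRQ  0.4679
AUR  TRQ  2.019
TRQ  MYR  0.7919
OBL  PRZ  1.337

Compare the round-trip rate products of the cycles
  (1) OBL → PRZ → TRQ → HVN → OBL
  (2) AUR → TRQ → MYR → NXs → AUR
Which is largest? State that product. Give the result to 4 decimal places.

1.1647

(1) 1.337 × 0.4679 × 2.452 × 0.6485 = 0.99475
(2) 2.019 × 0.7919 × 1.864 × 0.3908 = 1.16468
Highest is cycle (2) at 1.1647 (>1, arbitrage).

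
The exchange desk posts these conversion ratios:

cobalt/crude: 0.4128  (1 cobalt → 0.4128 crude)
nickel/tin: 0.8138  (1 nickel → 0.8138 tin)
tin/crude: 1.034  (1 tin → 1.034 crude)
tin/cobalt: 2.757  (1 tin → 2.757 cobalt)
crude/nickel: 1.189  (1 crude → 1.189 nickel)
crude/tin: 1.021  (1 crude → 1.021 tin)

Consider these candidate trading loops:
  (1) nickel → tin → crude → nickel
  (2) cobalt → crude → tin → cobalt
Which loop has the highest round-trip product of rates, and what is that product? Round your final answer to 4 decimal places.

1.1620

(1) 0.8138 × 1.034 × 1.189 = 1.00051
(2) 0.4128 × 1.021 × 2.757 = 1.16199
Highest is cycle (2) at 1.1620 (>1, arbitrage).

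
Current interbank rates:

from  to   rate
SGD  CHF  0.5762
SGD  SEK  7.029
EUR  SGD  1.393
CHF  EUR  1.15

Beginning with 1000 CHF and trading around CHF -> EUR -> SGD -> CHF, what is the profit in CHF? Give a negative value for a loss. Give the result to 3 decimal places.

1000 CHF × 1.15 = 1150 EUR
1150 EUR × 1.393 = 1601.95 SGD
1601.95 SGD × 0.5762 = 923.04359 CHF
Net change: 923.04359 − 1000 = -76.95641 CHF

-76.956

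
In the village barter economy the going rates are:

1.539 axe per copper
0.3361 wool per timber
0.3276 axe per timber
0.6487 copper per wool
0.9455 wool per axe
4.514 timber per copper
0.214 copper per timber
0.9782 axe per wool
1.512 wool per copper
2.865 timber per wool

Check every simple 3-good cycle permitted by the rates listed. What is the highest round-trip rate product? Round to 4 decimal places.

wool→copper→timber→wool: 0.6487 × 4.514 × 0.3361 = 0.98418
axe→wool→copper→axe: 0.9455 × 0.6487 × 1.539 = 0.94394
wool→timber→copper→wool: 2.865 × 0.214 × 1.512 = 0.92702
axe→wool→timber→axe: 0.9455 × 2.865 × 0.3276 = 0.88742
Maximum is wool→copper→timber→wool at 0.9842; no arbitrage — every cycle loses value.

0.9842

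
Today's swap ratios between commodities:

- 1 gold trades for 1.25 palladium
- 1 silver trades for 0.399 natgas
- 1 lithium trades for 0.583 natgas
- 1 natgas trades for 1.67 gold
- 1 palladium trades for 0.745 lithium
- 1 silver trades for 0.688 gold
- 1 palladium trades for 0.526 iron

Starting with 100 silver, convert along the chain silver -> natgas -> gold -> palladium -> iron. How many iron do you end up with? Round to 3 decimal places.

100 silver × 0.399 = 39.9 natgas
39.9 natgas × 1.67 = 66.633 gold
66.633 gold × 1.25 = 83.29125 palladium
83.29125 palladium × 0.526 = 43.8111975 iron

43.811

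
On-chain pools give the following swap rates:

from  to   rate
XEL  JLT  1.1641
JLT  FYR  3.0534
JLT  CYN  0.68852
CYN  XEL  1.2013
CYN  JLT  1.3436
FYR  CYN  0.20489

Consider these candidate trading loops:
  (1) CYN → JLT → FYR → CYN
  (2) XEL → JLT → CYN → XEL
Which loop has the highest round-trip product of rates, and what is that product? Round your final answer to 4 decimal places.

0.9628

(1) 1.3436 × 3.0534 × 0.20489 = 0.84057
(2) 1.1641 × 0.68852 × 1.2013 = 0.96285
Highest is cycle (2) at 0.9628 (≤1, no arbitrage).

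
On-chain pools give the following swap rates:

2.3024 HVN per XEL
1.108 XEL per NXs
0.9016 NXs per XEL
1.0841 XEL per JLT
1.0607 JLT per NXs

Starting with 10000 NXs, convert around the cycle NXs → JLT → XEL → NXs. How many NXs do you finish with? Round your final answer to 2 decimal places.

10367.54

10000 NXs × 1.0607 = 10607 JLT
10607 JLT × 1.0841 = 11499.0487 XEL
11499.0487 XEL × 0.9016 = 10367.54230792 NXs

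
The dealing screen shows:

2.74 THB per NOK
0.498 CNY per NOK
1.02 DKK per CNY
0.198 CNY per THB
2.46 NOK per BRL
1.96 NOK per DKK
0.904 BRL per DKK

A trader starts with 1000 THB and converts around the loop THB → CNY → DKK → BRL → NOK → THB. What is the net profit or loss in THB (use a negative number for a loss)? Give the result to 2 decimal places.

230.61

1000 THB × 0.198 = 198 CNY
198 CNY × 1.02 = 201.96 DKK
201.96 DKK × 0.904 = 182.57184 BRL
182.57184 BRL × 2.46 = 449.1267264 NOK
449.1267264 NOK × 2.74 = 1230.607230336 THB
Net change: 1230.607230336 − 1000 = 230.607230336 THB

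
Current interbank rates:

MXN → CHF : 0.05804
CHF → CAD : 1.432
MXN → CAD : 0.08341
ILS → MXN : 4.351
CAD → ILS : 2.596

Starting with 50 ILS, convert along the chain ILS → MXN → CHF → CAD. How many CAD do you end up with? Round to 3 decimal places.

50 ILS × 4.351 = 217.55 MXN
217.55 MXN × 0.05804 = 12.626602 CHF
12.626602 CHF × 1.432 = 18.081294064 CAD

18.081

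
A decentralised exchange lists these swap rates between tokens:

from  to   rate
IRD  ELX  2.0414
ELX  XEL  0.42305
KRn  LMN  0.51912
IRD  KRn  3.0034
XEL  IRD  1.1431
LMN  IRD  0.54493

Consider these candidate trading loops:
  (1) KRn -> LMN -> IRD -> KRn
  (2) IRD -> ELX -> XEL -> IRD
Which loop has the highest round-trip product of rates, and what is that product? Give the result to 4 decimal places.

0.9872

(1) 0.51912 × 0.54493 × 3.0034 = 0.84961
(2) 2.0414 × 0.42305 × 1.1431 = 0.98720
Highest is cycle (2) at 0.9872 (≤1, no arbitrage).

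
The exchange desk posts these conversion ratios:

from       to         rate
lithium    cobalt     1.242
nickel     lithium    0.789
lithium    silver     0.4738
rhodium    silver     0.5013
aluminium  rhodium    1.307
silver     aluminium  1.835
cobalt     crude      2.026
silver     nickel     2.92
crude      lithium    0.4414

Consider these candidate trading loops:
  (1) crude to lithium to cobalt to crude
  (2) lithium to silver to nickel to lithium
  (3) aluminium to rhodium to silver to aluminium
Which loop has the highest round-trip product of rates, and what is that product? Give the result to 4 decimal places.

1.2023

(1) 0.4414 × 1.242 × 2.026 = 1.11069
(2) 0.4738 × 2.92 × 0.789 = 1.09158
(3) 1.307 × 0.5013 × 1.835 = 1.20229
Highest is cycle (3) at 1.2023 (>1, arbitrage).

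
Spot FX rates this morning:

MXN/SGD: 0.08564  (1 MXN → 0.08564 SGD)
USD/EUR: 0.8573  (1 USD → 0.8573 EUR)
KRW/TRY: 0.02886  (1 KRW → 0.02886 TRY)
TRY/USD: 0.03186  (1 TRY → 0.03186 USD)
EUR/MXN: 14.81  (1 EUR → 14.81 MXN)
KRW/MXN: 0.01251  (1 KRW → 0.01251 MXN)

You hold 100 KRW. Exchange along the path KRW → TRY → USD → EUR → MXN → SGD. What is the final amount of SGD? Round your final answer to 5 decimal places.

0.09998

100 KRW × 0.02886 = 2.886 TRY
2.886 TRY × 0.03186 = 0.09194796 USD
0.09194796 USD × 0.8573 = 0.078826986108 EUR
0.078826986108 EUR × 14.81 = 1.16742766425948 MXN
1.16742766425948 MXN × 0.08564 = 0.0999785051671818672 SGD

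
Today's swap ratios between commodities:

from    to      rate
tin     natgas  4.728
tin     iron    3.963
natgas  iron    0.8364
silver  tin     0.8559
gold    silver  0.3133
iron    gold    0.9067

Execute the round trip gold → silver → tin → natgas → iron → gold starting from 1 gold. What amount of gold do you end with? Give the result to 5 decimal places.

1 gold × 0.3133 = 0.3133 silver
0.3133 silver × 0.8559 = 0.26815347 tin
0.26815347 tin × 4.728 = 1.26782960616 natgas
1.26782960616 natgas × 0.8364 = 1.060412682592224 iron
1.060412682592224 iron × 0.9067 = 0.9614761793063695008 gold

0.96148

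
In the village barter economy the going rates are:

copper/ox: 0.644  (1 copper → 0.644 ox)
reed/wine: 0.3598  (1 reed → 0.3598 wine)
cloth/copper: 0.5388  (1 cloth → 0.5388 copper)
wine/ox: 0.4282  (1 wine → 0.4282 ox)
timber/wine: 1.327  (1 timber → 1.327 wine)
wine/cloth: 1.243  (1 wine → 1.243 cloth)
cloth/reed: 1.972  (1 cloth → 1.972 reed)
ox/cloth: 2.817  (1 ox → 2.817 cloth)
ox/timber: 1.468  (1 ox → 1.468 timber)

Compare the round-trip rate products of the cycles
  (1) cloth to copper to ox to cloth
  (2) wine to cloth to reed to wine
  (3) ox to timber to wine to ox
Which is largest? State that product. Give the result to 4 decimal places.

(1) 0.5388 × 0.644 × 2.817 = 0.97746
(2) 1.243 × 1.972 × 0.3598 = 0.88194
(3) 1.468 × 1.327 × 0.4282 = 0.83415
Highest is cycle (1) at 0.9775 (≤1, no arbitrage).

0.9775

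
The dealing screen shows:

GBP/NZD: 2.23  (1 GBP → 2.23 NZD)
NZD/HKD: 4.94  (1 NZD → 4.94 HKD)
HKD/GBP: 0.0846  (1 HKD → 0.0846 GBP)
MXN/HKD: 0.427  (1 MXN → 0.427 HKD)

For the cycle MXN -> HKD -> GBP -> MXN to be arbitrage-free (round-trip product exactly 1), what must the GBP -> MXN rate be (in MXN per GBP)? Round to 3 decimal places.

Known legs of the cycle: 0.427 × 0.0846 = 0.0361242
For no arbitrage the full-cycle product must be 1, so the missing rate is 1 / 0.0361242 ≈ 27.68227.

27.682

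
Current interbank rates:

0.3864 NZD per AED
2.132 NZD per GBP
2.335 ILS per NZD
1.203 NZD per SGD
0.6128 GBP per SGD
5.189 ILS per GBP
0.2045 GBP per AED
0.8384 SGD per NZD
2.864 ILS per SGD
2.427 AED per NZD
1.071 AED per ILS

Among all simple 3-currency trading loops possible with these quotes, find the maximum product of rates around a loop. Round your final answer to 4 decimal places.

1.1365

GBP→ILS→AED→GBP: 5.189 × 1.071 × 0.2045 = 1.13649
SGD→GBP→NZD→SGD: 0.6128 × 2.132 × 0.8384 = 1.09536
GBP→NZD→AED→GBP: 2.132 × 2.427 × 0.2045 = 1.05816
ILS→AED→NZD→ILS: 1.071 × 0.3864 × 2.335 = 0.96630
Maximum is GBP→ILS→AED→GBP at 1.1365; arbitrage exists.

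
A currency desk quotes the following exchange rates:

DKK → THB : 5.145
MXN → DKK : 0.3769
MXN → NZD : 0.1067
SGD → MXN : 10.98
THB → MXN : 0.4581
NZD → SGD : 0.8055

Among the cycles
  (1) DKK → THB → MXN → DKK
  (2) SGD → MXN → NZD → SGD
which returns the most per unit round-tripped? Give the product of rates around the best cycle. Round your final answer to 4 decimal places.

(1) 5.145 × 0.4581 × 0.3769 = 0.88832
(2) 10.98 × 0.1067 × 0.8055 = 0.94370
Highest is cycle (2) at 0.9437 (≤1, no arbitrage).

0.9437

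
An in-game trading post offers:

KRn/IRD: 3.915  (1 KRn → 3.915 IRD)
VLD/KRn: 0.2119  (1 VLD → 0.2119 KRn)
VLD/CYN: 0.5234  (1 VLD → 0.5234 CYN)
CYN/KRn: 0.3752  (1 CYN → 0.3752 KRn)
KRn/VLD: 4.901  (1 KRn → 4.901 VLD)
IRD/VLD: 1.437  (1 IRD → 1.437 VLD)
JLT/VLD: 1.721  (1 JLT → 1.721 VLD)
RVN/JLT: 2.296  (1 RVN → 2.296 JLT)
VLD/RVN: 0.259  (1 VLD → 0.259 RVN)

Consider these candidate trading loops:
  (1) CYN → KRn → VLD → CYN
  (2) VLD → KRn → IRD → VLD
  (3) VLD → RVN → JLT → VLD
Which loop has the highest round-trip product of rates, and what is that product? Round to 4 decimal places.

1.1921

(1) 0.3752 × 4.901 × 0.5234 = 0.96246
(2) 0.2119 × 3.915 × 1.437 = 1.19212
(3) 0.259 × 2.296 × 1.721 = 1.02342
Highest is cycle (2) at 1.1921 (>1, arbitrage).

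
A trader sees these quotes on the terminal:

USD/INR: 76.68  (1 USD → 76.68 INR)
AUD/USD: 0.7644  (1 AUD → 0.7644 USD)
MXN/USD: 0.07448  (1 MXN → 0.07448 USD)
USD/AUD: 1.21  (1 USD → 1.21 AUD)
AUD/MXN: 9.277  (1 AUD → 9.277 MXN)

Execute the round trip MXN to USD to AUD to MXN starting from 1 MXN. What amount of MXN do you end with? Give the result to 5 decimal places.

1 MXN × 0.07448 = 0.07448 USD
0.07448 USD × 1.21 = 0.0901208 AUD
0.0901208 AUD × 9.277 = 0.8360506616 MXN

0.83605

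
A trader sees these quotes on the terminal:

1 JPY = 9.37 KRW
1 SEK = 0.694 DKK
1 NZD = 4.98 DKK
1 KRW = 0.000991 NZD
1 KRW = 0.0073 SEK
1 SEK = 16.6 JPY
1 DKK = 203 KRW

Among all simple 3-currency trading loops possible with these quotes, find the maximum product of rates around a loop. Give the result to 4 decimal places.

JPY→KRW→SEK→JPY: 9.37 × 0.0073 × 16.6 = 1.13546
SEK→DKK→KRW→SEK: 0.694 × 203 × 0.0073 = 1.02844
KRW→NZD→DKK→KRW: 0.000991 × 4.98 × 203 = 1.00184
Maximum is JPY→KRW→SEK→JPY at 1.1355; arbitrage exists.

1.1355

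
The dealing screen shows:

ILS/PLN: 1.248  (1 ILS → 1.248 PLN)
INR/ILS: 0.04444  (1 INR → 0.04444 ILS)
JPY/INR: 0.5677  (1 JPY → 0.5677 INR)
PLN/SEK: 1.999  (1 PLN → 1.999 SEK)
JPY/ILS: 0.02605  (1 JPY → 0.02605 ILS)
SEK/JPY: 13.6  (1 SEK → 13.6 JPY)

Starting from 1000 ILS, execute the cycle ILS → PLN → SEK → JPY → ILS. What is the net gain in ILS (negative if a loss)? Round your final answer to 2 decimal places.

1000 ILS × 1.248 = 1248 PLN
1248 PLN × 1.999 = 2494.752 SEK
2494.752 SEK × 13.6 = 33928.6272 JPY
33928.6272 JPY × 0.02605 = 883.84073856 ILS
Net change: 883.84073856 − 1000 = -116.15926144 ILS

-116.16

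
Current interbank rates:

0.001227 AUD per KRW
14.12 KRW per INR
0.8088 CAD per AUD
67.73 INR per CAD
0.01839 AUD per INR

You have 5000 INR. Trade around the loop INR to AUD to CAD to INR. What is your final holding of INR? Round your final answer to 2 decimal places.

5000 INR × 0.01839 = 91.95 AUD
91.95 AUD × 0.8088 = 74.36916 CAD
74.36916 CAD × 67.73 = 5037.0232068 INR

5037.02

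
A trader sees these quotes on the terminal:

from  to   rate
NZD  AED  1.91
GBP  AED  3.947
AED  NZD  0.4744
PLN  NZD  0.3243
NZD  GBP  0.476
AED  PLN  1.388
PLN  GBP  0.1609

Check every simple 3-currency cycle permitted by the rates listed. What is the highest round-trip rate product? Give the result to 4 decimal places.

0.8913

GBP→AED→NZD→GBP: 3.947 × 0.4744 × 0.476 = 0.89129
GBP→AED→PLN→GBP: 3.947 × 1.388 × 0.1609 = 0.88148
AED→PLN→NZD→AED: 1.388 × 0.3243 × 1.91 = 0.85975
Maximum is GBP→AED→NZD→GBP at 0.8913; no arbitrage — every cycle loses value.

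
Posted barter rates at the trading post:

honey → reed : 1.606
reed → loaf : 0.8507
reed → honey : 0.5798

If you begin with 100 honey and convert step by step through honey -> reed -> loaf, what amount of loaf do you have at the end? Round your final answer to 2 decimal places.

100 honey × 1.606 = 160.6 reed
160.6 reed × 0.8507 = 136.62242 loaf

136.62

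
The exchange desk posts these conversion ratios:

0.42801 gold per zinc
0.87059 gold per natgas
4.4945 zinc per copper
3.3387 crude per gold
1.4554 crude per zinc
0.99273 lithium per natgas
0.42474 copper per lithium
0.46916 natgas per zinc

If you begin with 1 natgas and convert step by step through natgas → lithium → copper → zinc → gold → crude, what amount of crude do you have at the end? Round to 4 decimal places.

1 natgas × 0.99273 = 0.99273 lithium
0.99273 lithium × 0.42474 = 0.4216521402 copper
0.4216521402 copper × 4.4945 = 1.8951155441289 zinc
1.8951155441289 zinc × 0.42801 = 0.811128404042610489 gold
0.811128404042610489 gold × 3.3387 = 2.7081144025770636396243 crude

2.7081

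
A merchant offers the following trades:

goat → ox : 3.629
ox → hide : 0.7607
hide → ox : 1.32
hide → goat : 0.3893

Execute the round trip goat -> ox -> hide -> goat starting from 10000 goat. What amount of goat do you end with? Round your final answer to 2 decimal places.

10000 goat × 3.629 = 36290 ox
36290 ox × 0.7607 = 27605.803 hide
27605.803 hide × 0.3893 = 10746.9391079 goat

10746.94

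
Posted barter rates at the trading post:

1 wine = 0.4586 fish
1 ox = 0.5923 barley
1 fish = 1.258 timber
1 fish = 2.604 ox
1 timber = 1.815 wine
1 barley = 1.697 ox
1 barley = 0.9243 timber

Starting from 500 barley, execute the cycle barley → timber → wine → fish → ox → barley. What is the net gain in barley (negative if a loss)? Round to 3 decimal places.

93.303

500 barley × 0.9243 = 462.15 timber
462.15 timber × 1.815 = 838.80225 wine
838.80225 wine × 0.4586 = 384.67471185 fish
384.67471185 fish × 2.604 = 1001.6929496574 ox
1001.6929496574 ox × 0.5923 = 593.30273408207802 barley
Net change: 593.30273408207802 − 500 = 93.30273408207802 barley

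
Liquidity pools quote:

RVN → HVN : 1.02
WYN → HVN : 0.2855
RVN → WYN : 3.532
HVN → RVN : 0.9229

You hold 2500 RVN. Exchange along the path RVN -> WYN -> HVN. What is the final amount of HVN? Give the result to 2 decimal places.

2520.97

2500 RVN × 3.532 = 8830 WYN
8830 WYN × 0.2855 = 2520.965 HVN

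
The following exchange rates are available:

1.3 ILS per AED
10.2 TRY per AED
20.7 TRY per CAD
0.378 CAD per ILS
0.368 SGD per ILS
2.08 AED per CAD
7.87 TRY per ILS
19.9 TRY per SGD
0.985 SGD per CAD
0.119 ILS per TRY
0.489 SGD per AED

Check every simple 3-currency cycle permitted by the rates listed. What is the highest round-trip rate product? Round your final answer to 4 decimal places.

AED→ILS→CAD→AED: 1.3 × 0.378 × 2.08 = 1.02211
TRY→ILS→CAD→TRY: 0.119 × 0.378 × 20.7 = 0.93113
SGD→TRY→ILS→SGD: 19.9 × 0.119 × 0.368 = 0.87146
Maximum is AED→ILS→CAD→AED at 1.0221; arbitrage exists.

1.0221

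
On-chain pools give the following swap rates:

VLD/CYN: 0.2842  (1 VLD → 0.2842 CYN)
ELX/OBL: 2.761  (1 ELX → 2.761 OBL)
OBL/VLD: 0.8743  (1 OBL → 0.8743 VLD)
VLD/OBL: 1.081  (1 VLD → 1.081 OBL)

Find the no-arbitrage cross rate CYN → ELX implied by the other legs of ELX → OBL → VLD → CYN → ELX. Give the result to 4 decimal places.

Known legs of the cycle: 2.761 × 0.8743 × 0.2842 = 0.68604240166
For no arbitrage the full-cycle product must be 1, so the missing rate is 1 / 0.68604240166 ≈ 1.457636.

1.4576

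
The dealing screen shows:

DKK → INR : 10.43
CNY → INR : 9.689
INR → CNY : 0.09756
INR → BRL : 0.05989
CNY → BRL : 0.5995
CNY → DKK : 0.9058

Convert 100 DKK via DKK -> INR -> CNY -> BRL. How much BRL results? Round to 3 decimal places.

61.002

100 DKK × 10.43 = 1043 INR
1043 INR × 0.09756 = 101.75508 CNY
101.75508 CNY × 0.5995 = 61.00217046 BRL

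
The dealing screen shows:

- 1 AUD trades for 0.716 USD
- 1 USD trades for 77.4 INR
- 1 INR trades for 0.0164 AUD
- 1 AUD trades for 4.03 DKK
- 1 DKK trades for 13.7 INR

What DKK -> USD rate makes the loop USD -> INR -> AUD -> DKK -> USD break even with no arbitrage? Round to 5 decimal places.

0.19548

Known legs of the cycle: 77.4 × 0.0164 × 4.03 = 5.1155208
For no arbitrage the full-cycle product must be 1, so the missing rate is 1 / 5.1155208 ≈ 0.1954835.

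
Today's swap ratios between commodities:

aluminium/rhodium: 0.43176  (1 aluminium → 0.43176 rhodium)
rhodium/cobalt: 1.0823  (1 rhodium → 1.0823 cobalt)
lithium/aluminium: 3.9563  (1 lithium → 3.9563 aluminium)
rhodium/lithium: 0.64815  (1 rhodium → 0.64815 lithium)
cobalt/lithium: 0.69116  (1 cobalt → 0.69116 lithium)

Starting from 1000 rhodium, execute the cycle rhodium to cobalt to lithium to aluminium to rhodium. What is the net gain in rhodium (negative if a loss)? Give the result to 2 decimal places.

1000 rhodium × 1.0823 = 1082.3 cobalt
1082.3 cobalt × 0.69116 = 748.042468 lithium
748.042468 lithium × 3.9563 = 2959.4804161484 aluminium
2959.4804161484 aluminium × 0.43176 = 1277.785264476233184 rhodium
Net change: 1277.785264476233184 − 1000 = 277.785264476233184 rhodium

277.79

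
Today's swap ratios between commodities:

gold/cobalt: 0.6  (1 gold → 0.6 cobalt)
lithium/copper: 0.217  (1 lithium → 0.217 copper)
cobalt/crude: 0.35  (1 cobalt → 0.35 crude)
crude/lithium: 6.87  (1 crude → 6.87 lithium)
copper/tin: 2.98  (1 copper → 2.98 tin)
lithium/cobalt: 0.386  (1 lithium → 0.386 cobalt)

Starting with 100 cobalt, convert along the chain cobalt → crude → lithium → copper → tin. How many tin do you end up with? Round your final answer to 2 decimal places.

100 cobalt × 0.35 = 35 crude
35 crude × 6.87 = 240.45 lithium
240.45 lithium × 0.217 = 52.17765 copper
52.17765 copper × 2.98 = 155.489397 tin

155.49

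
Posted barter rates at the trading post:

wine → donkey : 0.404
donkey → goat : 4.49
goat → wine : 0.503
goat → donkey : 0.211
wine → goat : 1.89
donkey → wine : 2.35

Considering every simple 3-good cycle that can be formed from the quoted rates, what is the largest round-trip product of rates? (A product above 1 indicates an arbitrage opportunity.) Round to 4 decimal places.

0.9372

wine→goat→donkey→wine: 1.89 × 0.211 × 2.35 = 0.93716
wine→donkey→goat→wine: 0.404 × 4.49 × 0.503 = 0.91242
Maximum is wine→goat→donkey→wine at 0.9372; no arbitrage — every cycle loses value.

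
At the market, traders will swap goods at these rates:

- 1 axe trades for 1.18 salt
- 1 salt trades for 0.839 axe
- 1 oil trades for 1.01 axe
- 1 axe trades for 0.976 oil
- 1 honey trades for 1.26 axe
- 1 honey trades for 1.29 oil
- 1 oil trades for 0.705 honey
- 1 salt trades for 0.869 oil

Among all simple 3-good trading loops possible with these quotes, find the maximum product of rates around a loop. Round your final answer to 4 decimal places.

oil→axe→salt→oil: 1.01 × 1.18 × 0.869 = 1.03567
oil→honey→axe→oil: 0.705 × 1.26 × 0.976 = 0.86698
Maximum is oil→axe→salt→oil at 1.0357; arbitrage exists.

1.0357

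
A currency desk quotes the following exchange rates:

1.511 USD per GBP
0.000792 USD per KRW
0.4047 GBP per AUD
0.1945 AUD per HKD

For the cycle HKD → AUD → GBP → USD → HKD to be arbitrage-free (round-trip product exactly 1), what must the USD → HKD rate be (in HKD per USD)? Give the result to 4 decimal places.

8.4078

Known legs of the cycle: 0.1945 × 0.4047 × 1.511 = 0.11893708065
For no arbitrage the full-cycle product must be 1, so the missing rate is 1 / 0.11893708065 ≈ 8.407807.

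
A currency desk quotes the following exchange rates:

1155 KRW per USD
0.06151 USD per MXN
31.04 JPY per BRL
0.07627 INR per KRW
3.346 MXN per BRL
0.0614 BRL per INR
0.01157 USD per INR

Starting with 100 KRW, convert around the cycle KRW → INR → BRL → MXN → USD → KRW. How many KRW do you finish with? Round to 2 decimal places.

111.32

100 KRW × 0.07627 = 7.627 INR
7.627 INR × 0.0614 = 0.4682978 BRL
0.4682978 BRL × 3.346 = 1.5669244388 MXN
1.5669244388 MXN × 0.06151 = 0.096381522230588 USD
0.096381522230588 USD × 1155 = 111.32065817632914 KRW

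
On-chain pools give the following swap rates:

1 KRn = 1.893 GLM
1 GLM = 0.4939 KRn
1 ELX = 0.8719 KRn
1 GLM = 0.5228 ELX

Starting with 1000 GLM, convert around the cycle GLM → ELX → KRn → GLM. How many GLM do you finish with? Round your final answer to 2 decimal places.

1000 GLM × 0.5228 = 522.8 ELX
522.8 ELX × 0.8719 = 455.82932 KRn
455.82932 KRn × 1.893 = 862.88490276 GLM

862.88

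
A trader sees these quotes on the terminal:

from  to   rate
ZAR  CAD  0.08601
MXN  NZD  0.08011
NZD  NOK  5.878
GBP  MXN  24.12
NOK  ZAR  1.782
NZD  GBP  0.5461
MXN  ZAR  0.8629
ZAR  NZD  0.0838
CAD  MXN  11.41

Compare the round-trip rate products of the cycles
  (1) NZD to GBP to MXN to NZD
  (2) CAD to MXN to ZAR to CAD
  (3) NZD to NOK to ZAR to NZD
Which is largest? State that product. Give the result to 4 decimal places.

1.0552

(1) 0.5461 × 24.12 × 0.08011 = 1.05520
(2) 11.41 × 0.8629 × 0.08601 = 0.84683
(3) 5.878 × 1.782 × 0.0838 = 0.87777
Highest is cycle (1) at 1.0552 (>1, arbitrage).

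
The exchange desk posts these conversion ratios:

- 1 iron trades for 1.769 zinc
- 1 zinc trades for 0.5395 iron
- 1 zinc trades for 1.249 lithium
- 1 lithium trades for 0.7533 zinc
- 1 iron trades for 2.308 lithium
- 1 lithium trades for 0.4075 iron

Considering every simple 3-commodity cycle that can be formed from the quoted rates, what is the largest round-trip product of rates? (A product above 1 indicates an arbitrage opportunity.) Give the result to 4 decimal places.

iron→lithium→zinc→iron: 2.308 × 0.7533 × 0.5395 = 0.93798
iron→zinc→lithium→iron: 1.769 × 1.249 × 0.4075 = 0.90036
Maximum is iron→lithium→zinc→iron at 0.9380; no arbitrage — every cycle loses value.

0.9380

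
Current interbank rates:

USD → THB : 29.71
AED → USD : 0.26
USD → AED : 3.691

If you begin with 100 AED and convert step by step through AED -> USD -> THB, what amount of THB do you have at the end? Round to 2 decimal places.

772.46

100 AED × 0.26 = 26 USD
26 USD × 29.71 = 772.46 THB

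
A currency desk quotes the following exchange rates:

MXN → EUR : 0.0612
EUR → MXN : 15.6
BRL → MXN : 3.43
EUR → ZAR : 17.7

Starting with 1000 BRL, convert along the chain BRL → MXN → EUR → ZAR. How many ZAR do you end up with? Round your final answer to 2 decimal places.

3715.51

1000 BRL × 3.43 = 3430 MXN
3430 MXN × 0.0612 = 209.916 EUR
209.916 EUR × 17.7 = 3715.5132 ZAR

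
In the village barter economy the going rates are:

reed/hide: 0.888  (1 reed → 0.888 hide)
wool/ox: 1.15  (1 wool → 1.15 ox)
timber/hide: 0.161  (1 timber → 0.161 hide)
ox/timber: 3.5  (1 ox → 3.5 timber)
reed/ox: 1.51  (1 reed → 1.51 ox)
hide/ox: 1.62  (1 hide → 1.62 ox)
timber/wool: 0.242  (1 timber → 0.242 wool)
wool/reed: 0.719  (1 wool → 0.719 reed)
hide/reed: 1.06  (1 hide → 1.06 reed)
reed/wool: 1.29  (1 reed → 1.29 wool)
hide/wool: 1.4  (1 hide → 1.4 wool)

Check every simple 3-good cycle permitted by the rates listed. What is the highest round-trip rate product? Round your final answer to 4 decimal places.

0.9741

wool→ox→timber→wool: 1.15 × 3.5 × 0.242 = 0.97405
hide→ox→timber→hide: 1.62 × 3.5 × 0.161 = 0.91287
reed→hide→wool→reed: 0.888 × 1.4 × 0.719 = 0.89386
Maximum is wool→ox→timber→wool at 0.9741; no arbitrage — every cycle loses value.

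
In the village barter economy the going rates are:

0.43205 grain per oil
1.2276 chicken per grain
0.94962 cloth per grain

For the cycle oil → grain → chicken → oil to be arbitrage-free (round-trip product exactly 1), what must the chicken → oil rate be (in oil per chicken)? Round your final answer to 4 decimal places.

1.8854

Known legs of the cycle: 0.43205 × 1.2276 = 0.53038458
For no arbitrage the full-cycle product must be 1, so the missing rate is 1 / 0.53038458 ≈ 1.885424.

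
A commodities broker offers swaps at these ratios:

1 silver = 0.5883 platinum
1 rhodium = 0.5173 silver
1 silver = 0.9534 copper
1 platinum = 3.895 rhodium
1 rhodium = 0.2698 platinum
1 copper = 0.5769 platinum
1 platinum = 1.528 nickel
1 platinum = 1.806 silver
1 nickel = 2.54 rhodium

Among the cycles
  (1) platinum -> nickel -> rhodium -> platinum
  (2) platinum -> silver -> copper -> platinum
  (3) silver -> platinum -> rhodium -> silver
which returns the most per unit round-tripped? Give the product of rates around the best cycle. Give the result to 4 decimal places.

1.1854

(1) 1.528 × 2.54 × 0.2698 = 1.04713
(2) 1.806 × 0.9534 × 0.5769 = 0.99333
(3) 0.5883 × 3.895 × 0.5173 = 1.18536
Highest is cycle (3) at 1.1854 (>1, arbitrage).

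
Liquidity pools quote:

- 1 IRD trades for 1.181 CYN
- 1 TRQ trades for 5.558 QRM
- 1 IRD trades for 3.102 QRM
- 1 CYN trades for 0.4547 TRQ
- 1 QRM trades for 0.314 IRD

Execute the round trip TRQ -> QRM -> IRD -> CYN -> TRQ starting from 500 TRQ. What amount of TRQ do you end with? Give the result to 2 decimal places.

500 TRQ × 5.558 = 2779 QRM
2779 QRM × 0.314 = 872.606 IRD
872.606 IRD × 1.181 = 1030.547686 CYN
1030.547686 CYN × 0.4547 = 468.5900328242 TRQ

468.59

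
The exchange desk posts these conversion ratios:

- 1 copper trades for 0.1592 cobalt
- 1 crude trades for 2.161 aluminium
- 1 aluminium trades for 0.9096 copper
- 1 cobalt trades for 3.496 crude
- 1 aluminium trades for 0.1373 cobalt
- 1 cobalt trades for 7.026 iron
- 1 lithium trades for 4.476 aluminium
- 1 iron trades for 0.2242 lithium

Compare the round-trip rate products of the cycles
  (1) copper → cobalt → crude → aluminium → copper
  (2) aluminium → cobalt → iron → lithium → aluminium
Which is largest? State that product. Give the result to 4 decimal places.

1.0940

(1) 0.1592 × 3.496 × 2.161 × 0.9096 = 1.09401
(2) 0.1373 × 7.026 × 0.2242 × 4.476 = 0.96806
Highest is cycle (1) at 1.0940 (>1, arbitrage).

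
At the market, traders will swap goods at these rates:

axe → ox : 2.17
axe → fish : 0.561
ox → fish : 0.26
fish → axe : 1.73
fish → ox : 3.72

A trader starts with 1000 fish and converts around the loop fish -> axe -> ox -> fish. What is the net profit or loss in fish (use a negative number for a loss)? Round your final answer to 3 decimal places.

-23.934

1000 fish × 1.73 = 1730 axe
1730 axe × 2.17 = 3754.1 ox
3754.1 ox × 0.26 = 976.066 fish
Net change: 976.066 − 1000 = -23.934 fish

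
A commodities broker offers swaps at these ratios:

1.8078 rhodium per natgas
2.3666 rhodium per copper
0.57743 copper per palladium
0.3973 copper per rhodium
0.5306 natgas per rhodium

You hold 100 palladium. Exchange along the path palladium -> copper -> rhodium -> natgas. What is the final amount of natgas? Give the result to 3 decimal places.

100 palladium × 0.57743 = 57.743 copper
57.743 copper × 2.3666 = 136.6545838 rhodium
136.6545838 rhodium × 0.5306 = 72.50892216428 natgas

72.509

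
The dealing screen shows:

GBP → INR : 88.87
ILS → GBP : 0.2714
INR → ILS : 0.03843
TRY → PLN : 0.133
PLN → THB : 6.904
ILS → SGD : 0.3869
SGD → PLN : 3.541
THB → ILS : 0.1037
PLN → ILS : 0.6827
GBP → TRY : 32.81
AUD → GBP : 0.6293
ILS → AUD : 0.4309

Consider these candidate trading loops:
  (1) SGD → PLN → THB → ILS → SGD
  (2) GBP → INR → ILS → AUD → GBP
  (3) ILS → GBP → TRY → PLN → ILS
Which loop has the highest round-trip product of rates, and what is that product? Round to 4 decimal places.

(1) 3.541 × 6.904 × 0.1037 × 0.3869 = 0.98085
(2) 88.87 × 0.03843 × 0.4309 × 0.6293 = 0.92610
(3) 0.2714 × 32.81 × 0.133 × 0.6827 = 0.80853
Highest is cycle (1) at 0.9809 (≤1, no arbitrage).

0.9809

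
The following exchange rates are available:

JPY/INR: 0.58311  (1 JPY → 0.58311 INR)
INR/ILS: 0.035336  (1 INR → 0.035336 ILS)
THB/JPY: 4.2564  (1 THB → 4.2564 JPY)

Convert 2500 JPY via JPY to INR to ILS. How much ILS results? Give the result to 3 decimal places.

2500 JPY × 0.58311 = 1457.775 INR
1457.775 INR × 0.035336 = 51.5119374 ILS

51.512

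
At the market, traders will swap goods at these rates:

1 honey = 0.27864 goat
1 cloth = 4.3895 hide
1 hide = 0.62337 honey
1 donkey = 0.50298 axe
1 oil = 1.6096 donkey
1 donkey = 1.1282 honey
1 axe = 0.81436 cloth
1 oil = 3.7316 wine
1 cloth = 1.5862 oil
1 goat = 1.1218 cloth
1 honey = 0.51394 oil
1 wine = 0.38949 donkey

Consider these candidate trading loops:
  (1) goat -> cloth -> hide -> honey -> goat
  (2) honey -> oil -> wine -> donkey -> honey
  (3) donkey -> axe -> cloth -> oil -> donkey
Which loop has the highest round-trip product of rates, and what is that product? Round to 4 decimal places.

1.0458

(1) 1.1218 × 4.3895 × 0.62337 × 0.27864 = 0.85530
(2) 0.51394 × 3.7316 × 0.38949 × 1.1282 = 0.84273
(3) 0.50298 × 0.81436 × 1.5862 × 1.6096 = 1.04579
Highest is cycle (3) at 1.0458 (>1, arbitrage).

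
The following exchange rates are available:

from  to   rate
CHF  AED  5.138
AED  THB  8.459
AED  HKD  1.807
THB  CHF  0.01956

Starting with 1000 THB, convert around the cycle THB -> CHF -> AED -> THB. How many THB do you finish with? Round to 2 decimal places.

1000 THB × 0.01956 = 19.56 CHF
19.56 CHF × 5.138 = 100.49928 AED
100.49928 AED × 8.459 = 850.12340952 THB

850.12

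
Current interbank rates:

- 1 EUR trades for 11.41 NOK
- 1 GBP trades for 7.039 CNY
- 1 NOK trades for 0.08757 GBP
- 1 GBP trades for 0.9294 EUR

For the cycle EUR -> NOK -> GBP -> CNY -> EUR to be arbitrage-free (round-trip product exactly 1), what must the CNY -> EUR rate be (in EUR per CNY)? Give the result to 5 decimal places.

Known legs of the cycle: 11.41 × 0.08757 × 7.039 = 7.0331836743
For no arbitrage the full-cycle product must be 1, so the missing rate is 1 / 7.0331836743 ≈ 0.1421831.

0.14218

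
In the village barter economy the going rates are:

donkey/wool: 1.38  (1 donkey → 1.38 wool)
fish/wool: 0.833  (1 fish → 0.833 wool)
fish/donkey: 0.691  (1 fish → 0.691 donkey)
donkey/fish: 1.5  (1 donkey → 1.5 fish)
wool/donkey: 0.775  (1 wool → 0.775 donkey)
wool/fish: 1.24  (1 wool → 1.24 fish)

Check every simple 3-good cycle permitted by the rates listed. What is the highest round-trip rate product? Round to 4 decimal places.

donkey→wool→fish→donkey: 1.38 × 1.24 × 0.691 = 1.18244
donkey→fish→wool→donkey: 1.5 × 0.833 × 0.775 = 0.96836
Maximum is donkey→wool→fish→donkey at 1.1824; arbitrage exists.

1.1824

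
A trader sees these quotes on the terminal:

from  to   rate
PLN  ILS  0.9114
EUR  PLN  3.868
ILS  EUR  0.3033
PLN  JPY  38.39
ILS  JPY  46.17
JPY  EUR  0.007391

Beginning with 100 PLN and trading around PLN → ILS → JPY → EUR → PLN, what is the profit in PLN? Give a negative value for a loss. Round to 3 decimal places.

100 PLN × 0.9114 = 91.14 ILS
91.14 ILS × 46.17 = 4207.9338 JPY
4207.9338 JPY × 0.007391 = 31.1008387158 EUR
31.1008387158 EUR × 3.868 = 120.2980441527144 PLN
Net change: 120.2980441527144 − 100 = 20.2980441527144 PLN

20.298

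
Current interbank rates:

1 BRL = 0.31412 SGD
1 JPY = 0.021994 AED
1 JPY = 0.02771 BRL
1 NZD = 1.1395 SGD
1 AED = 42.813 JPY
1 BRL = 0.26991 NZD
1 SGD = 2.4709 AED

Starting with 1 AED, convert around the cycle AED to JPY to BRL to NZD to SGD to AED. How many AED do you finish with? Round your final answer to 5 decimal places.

1 AED × 42.813 = 42.813 JPY
42.813 JPY × 0.02771 = 1.18634823 BRL
1.18634823 BRL × 0.26991 = 0.3202072507593 NZD
0.3202072507593 NZD × 1.1395 = 0.36487616224022235 SGD
0.36487616224022235 SGD × 2.4709 = 0.901572509279365404615 AED

0.90157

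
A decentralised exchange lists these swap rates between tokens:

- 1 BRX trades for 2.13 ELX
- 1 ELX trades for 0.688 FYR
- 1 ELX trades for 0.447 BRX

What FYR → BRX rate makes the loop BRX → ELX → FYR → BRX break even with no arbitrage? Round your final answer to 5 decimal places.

Known legs of the cycle: 2.13 × 0.688 = 1.46544
For no arbitrage the full-cycle product must be 1, so the missing rate is 1 / 1.46544 ≈ 0.6823889.

0.68239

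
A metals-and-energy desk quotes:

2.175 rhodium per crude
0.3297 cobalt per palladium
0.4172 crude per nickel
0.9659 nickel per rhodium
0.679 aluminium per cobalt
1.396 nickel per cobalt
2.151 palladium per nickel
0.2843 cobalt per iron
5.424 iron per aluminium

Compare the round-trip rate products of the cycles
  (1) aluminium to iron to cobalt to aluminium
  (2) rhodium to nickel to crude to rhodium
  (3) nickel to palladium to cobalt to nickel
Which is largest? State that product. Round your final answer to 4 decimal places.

1.0470

(1) 5.424 × 0.2843 × 0.679 = 1.04705
(2) 0.9659 × 0.4172 × 2.175 = 0.87647
(3) 2.151 × 0.3297 × 1.396 = 0.99002
Highest is cycle (1) at 1.0470 (>1, arbitrage).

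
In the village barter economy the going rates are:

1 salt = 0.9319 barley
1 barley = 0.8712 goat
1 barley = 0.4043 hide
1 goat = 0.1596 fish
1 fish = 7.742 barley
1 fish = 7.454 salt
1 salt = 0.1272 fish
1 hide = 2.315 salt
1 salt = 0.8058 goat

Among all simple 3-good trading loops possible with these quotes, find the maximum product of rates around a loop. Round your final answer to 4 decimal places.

barley→goat→fish→barley: 0.8712 × 0.1596 × 7.742 = 1.07647
salt→goat→fish→salt: 0.8058 × 0.1596 × 7.454 = 0.95863
barley→hide→salt→barley: 0.4043 × 2.315 × 0.9319 = 0.87222
Maximum is barley→goat→fish→barley at 1.0765; arbitrage exists.

1.0765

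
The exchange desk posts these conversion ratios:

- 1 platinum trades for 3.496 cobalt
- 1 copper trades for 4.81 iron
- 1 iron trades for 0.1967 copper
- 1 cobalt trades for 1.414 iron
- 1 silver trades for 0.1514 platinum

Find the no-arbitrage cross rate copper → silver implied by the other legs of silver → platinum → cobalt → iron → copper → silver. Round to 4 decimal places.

Known legs of the cycle: 0.1514 × 3.496 × 1.414 × 0.1967 = 0.14721466279072
For no arbitrage the full-cycle product must be 1, so the missing rate is 1 / 0.14721466279072 ≈ 6.792802.

6.7928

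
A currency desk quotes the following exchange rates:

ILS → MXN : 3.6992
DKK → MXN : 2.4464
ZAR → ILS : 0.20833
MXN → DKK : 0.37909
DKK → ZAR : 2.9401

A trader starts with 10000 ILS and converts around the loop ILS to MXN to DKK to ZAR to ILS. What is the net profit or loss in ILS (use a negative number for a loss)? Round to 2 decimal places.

10000 ILS × 3.6992 = 36992 MXN
36992 MXN × 0.37909 = 14023.29728 DKK
14023.29728 DKK × 2.9401 = 41229.896332928 ZAR
41229.896332928 ZAR × 0.20833 = 8589.42430303889024 ILS
Net change: 8589.42430303889024 − 10000 = -1410.57569696110976 ILS

-1410.58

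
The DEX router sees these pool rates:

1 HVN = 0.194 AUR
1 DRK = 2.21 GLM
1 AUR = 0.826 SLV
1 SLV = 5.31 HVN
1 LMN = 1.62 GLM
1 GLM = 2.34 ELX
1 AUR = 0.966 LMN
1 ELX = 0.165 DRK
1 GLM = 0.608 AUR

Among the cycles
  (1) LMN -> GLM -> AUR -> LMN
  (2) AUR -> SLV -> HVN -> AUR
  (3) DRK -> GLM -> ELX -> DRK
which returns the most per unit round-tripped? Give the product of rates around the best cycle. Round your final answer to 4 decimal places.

0.9515

(1) 1.62 × 0.608 × 0.966 = 0.95147
(2) 0.826 × 5.31 × 0.194 = 0.85090
(3) 2.21 × 2.34 × 0.165 = 0.85328
Highest is cycle (1) at 0.9515 (≤1, no arbitrage).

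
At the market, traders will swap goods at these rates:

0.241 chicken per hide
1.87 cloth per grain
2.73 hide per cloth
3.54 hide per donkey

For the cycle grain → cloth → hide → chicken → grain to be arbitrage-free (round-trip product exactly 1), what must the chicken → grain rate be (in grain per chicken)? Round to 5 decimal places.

Known legs of the cycle: 1.87 × 2.73 × 0.241 = 1.2303291
For no arbitrage the full-cycle product must be 1, so the missing rate is 1 / 1.2303291 ≈ 0.8127907.

0.81279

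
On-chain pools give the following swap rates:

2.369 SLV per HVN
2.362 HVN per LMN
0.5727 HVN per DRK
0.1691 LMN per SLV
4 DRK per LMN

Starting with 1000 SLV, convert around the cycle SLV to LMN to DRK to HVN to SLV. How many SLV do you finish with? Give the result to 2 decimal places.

1000 SLV × 0.1691 = 169.1 LMN
169.1 LMN × 4 = 676.4 DRK
676.4 DRK × 0.5727 = 387.37428 HVN
387.37428 HVN × 2.369 = 917.68966932 SLV

917.69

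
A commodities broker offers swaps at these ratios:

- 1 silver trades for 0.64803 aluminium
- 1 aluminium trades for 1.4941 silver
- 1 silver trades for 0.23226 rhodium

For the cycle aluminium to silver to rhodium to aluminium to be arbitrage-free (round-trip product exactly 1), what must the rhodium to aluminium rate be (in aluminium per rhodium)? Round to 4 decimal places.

2.8817

Known legs of the cycle: 1.4941 × 0.23226 = 0.347019666
For no arbitrage the full-cycle product must be 1, so the missing rate is 1 / 0.347019666 ≈ 2.881681.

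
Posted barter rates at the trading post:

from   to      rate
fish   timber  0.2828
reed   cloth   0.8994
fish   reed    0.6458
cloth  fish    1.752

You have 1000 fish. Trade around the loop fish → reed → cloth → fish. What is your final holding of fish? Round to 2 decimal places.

1017.62

1000 fish × 0.6458 = 645.8 reed
645.8 reed × 0.8994 = 580.83252 cloth
580.83252 cloth × 1.752 = 1017.61857504 fish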